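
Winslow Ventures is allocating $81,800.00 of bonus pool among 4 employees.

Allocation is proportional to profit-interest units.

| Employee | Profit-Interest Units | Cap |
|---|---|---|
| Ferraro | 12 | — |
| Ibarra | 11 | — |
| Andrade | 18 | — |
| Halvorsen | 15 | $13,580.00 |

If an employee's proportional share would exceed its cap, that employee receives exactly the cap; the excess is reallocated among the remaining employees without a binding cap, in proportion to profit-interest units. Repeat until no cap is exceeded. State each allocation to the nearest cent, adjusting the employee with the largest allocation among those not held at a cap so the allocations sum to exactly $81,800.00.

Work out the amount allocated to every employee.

Ferraro: $19,966.83; Ibarra: $18,302.93; Andrade: $29,950.24; Halvorsen: $13,580.00

Profit-interest units total: 56.
Proportional shares (ignoring caps): Ferraro 17,528.5714; Ibarra 16,067.8571; Andrade 26,292.8571; Halvorsen 21,910.7143.
Capped: Halvorsen ($13,580.00); remaining pool $68,220.00 reallocated over remaining profit-interest units 41.
Shares after redistribution: Ferraro 19,966.8293 → $19,966.83; Ibarra 18,302.9268 → $18,302.93; Andrade 29,950.2439 → $29,950.24.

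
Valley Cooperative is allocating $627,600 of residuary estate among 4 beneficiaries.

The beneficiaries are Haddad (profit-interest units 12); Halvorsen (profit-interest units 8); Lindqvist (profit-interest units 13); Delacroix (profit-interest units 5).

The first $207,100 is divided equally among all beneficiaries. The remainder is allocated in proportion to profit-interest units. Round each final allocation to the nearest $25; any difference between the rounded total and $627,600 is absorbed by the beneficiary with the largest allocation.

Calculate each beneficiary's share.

Haddad: $184,575 | Halvorsen: $140,300 | Lindqvist: $195,625 | Delacroix: $107,100

$207,100 shared equally gives $51,775 per beneficiary.
Remainder $420,500 by profit-interest units (total 38): Haddad 132,789.47 → $132,800; Halvorsen 88,526.32 → $88,525; Lindqvist 143,855.26 → $143,850; Delacroix 55,328.95 → $55,325.
Totals: Haddad $51,775 + $132,800 = $184,575; Halvorsen $51,775 + $88,525 = $140,300; Lindqvist $51,775 + $143,850 = $195,625; Delacroix $51,775 + $55,325 = $107,100.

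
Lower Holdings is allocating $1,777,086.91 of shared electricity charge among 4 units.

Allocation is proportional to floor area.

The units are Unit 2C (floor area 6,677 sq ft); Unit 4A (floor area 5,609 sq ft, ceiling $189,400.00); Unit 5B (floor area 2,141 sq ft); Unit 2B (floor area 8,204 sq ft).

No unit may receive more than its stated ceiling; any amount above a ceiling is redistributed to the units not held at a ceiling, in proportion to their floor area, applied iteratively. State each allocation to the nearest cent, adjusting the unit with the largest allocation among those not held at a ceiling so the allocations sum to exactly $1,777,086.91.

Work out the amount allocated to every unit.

Unit 2C: $622,781.43 · Unit 4A: $189,400.00 · Unit 5B: $199,696.73 · Unit 2B: $765,208.75

Floor area total: 22,631.
Proportional shares (ignoring caps): Unit 2C 524,307.7769; Unit 4A 440,443.6604; Unit 5B 168,120.8552; Unit 2B 644,214.6175.
Held at cap: Unit 4A ($189,400.00); residual $1,587,686.91 reallocated over remaining floor area 17,022.
Redistributed shares: Unit 2C 622,781.4298 → $622,781.43; Unit 5B 199,696.7263 → $199,696.73; Unit 2B 765,208.7539 → $765,208.75.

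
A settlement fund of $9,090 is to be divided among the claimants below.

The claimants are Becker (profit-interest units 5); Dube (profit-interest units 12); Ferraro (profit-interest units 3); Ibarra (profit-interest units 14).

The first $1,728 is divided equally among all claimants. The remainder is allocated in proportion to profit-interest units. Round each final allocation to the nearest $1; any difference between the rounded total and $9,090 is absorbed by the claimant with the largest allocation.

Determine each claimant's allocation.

Equal tier: $1,728 ÷ 4 = $432 apiece.
Remainder $7,362 by profit-interest units (total 34): Becker 1,082.65 → $1,083; Dube 2,598.35 → $2,598; Ferraro 649.59 → $650; Ibarra 3,031.41 → $3,031.
Totals: Becker $432 + $1,083 = $1,515; Dube $432 + $2,598 = $3,030; Ferraro $432 + $650 = $1,082; Ibarra $432 + $3,031 = $3,463.

Becker: $1,515 · Dube: $3,030 · Ferraro: $1,082 · Ibarra: $3,463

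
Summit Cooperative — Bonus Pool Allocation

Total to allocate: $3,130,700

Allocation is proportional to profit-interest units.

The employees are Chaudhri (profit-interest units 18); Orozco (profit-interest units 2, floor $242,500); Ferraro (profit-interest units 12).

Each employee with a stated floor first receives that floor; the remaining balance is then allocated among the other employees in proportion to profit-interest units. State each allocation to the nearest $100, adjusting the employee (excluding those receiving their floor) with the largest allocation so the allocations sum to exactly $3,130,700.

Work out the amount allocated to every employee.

Chaudhri: $1,732,900 · Orozco: $242,500 · Ferraro: $1,155,300

Guaranteed amounts: Orozco $242,500. Remaining pool $2,888,200.
Remaining pool split over remaining profit-interest units 30: Chaudhri 1,732,920.00 → $1,732,900; Ferraro 1,155,280.00 → $1,155,300.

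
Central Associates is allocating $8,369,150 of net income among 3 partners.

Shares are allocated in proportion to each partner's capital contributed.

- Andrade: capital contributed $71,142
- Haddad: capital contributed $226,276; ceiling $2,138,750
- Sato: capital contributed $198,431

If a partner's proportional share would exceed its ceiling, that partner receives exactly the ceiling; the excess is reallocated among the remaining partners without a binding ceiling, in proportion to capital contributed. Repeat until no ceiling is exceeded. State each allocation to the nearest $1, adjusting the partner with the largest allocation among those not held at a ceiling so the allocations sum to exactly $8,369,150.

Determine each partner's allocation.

Sum of capital contributed: 495,849.
Proportional shares (ignoring caps): Andrade 1,200,764.89; Haddad 3,819,182.42; Sato 3,349,202.69.
Cap binds for Haddad ($2,138,750); remaining pool $6,230,400 reallocated over remaining capital contributed 269,573.
Remaining shares: Andrade 1,644,241.51 → $1,644,242; Sato 4,586,158.49 → $4,586,158.

Andrade: $1,644,242 | Haddad: $2,138,750 | Sato: $4,586,158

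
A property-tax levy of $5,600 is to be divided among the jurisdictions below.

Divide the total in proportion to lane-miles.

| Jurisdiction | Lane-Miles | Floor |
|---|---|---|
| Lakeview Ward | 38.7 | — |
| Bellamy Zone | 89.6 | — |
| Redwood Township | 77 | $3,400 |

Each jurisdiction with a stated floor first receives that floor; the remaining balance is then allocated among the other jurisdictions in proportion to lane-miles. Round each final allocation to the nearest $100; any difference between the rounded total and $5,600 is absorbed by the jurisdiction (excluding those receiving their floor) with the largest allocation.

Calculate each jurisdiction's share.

Minimums first: Redwood Township $3,400. Balance $2,200.
Balance split over remaining lane-miles 128.3: Lakeview Ward 663.60 → $700; Bellamy Zone 1,536.40 → $1,500.

Lakeview Ward: $700 · Bellamy Zone: $1,500 · Redwood Township: $3,400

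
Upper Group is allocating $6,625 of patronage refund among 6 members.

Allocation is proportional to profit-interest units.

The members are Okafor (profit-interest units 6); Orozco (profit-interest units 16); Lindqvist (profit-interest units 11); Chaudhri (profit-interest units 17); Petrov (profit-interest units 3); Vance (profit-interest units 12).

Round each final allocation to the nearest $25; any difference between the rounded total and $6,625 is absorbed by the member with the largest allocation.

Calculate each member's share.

Okafor: $600 · Orozco: $1,625 · Lindqvist: $1,125 · Chaudhri: $1,750 · Petrov: $300 · Vance: $1,225

Profit-interest units total: 65.
Pro-rata amounts: Okafor 6/65 × $6,625 = 611.54; Orozco 16/65 × $6,625 = 1,630.77; Lindqvist 11/65 × $6,625 = 1,121.15; Chaudhri 17/65 × $6,625 = 1,732.69; Petrov 3/65 × $6,625 = 305.77; Vance 12/65 × $6,625 = 1,223.08.
After rounding ($25): Okafor $600; Orozco $1,625; Lindqvist $1,125; Chaudhri $1,725; Petrov $300; Vance $1,225. Sum = $6,600.
Difference $6,625 − $6,600 = +$25 applied to largest allocation (Chaudhri): Chaudhri becomes $1,750.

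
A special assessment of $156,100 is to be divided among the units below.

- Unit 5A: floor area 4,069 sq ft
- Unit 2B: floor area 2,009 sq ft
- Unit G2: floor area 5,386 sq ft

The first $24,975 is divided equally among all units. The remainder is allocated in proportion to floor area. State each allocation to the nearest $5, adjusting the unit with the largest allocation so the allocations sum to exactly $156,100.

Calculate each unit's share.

Unit 5A: $54,865; Unit 2B: $31,305; Unit G2: $69,930

First tranche $24,975 split equally: $8,325 each.
Remainder $131,125 by floor area (total 11,464): Unit 5A 46,541.14 → $46,540; Unit 2B 22,978.90 → $22,980; Unit G2 61,604.96 → $61,605.
Totals: Unit 5A $8,325 + $46,540 = $54,865; Unit 2B $8,325 + $22,980 = $31,305; Unit G2 $8,325 + $61,605 = $69,930.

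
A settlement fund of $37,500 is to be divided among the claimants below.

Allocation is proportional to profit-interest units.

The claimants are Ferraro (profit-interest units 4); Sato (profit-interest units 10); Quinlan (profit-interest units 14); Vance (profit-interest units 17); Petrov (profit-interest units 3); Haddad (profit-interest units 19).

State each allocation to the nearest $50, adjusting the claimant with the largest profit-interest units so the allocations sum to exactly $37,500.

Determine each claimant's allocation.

Ferraro: $2,250; Sato: $5,600; Quinlan: $7,850; Vance: $9,500; Petrov: $1,700; Haddad: $10,600

Sum of profit-interest units: 4 + 10 + 14 + 17 + 3 + 19 = 67.
Raw shares: Ferraro 2,238.81; Sato 5,597.01; Quinlan 7,835.82; Vance 9,514.93; Petrov 1,679.10; Haddad 10,634.33.
After rounding ($50): Ferraro $2,250; Sato $5,600; Quinlan $7,850; Vance $9,500; Petrov $1,700; Haddad $10,650. Sum = $37,550.
Difference $37,500 − $37,550 = −$50 applied to largest profit-interest units (Haddad): Haddad becomes $10,600.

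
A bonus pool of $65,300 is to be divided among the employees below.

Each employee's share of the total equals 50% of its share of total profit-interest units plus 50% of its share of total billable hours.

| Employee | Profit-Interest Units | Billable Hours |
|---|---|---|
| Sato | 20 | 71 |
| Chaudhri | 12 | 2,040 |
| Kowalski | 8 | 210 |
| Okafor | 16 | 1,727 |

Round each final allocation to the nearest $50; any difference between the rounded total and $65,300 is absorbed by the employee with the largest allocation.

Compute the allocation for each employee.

Profit-interest units total 56; billable hours total 4,048.
Combined weights (50% profit-interest units + 50% billable hours): Sato 0.1873; Chaudhri 0.3591; Kowalski 0.0974; Okafor 0.3562.
Proportional shares: Sato 12,233.38; Chaudhri 23,450.48; Kowalski 6,358.09; Okafor 23,258.06.
At nearest $50: Sato $12,250; Chaudhri $23,450; Kowalski $6,350; Okafor $23,250. Sum = $65,300.
No rounding difference to absorb.

Sato: $12,250 | Chaudhri: $23,450 | Kowalski: $6,350 | Okafor: $23,250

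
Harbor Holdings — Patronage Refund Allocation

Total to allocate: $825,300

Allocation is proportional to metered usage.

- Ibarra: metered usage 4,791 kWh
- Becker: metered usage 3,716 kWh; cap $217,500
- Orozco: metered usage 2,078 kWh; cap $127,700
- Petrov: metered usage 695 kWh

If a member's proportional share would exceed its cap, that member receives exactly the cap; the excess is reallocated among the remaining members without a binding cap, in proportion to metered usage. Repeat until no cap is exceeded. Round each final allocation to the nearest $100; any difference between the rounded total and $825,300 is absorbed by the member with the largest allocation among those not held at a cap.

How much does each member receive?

Ibarra: $419,300 · Becker: $217,500 · Orozco: $127,700 · Petrov: $60,800

Sum of metered usage: 11,280.
Unconstrained shares: Ibarra 350,533.01; Becker 271,880.74; Orozco 152,036.65; Petrov 50,849.60.
Capped: Becker ($217,500), Orozco ($127,700); remaining pool $480,100 reallocated over remaining metered usage 5,486.
Remaining shares: Ibarra 419,278.00 → $419,300; Petrov 60,822.00 → $60,800.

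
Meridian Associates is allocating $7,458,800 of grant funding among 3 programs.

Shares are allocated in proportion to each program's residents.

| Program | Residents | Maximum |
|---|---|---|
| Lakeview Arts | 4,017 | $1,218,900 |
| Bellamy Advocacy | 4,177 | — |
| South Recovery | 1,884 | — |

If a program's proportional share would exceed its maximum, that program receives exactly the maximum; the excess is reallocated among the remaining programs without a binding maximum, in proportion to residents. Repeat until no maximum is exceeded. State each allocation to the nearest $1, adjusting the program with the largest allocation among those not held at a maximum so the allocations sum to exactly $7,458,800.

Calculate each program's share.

Lakeview Arts: $1,218,900 | Bellamy Advocacy: $4,300,291 | South Recovery: $1,939,609

Residents total: 10,078.
Proportional shares (ignoring caps): Lakeview Arts 2,973,010.48; Bellamy Advocacy 3,091,427.62; South Recovery 1,394,361.90.
Held at cap: Lakeview Arts ($1,218,900); balance $6,239,900 reallocated over remaining residents 6,061.
Redistributed shares: Bellamy Advocacy 4,300,290.76 → $4,300,291; South Recovery 1,939,609.24 → $1,939,609.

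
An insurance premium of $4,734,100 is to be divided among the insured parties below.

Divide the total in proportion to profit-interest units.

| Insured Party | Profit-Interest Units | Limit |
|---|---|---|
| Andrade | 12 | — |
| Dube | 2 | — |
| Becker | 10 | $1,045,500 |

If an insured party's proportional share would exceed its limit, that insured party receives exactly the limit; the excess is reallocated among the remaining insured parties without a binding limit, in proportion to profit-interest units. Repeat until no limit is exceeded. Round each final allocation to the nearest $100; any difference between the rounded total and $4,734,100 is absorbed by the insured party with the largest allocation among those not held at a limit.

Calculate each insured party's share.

Profit-interest units total: 24.
Pro-rata shares before constraints: Andrade 2,367,050.00; Dube 394,508.33; Becker 1,972,541.67.
Cap binds for Becker ($1,045,500); remaining pool $3,688,600 reallocated over remaining profit-interest units 14.
Remaining shares: Andrade 3,161,657.14 → $3,161,700; Dube 526,942.86 → $526,900.

Andrade: $3,161,700; Dube: $526,900; Becker: $1,045,500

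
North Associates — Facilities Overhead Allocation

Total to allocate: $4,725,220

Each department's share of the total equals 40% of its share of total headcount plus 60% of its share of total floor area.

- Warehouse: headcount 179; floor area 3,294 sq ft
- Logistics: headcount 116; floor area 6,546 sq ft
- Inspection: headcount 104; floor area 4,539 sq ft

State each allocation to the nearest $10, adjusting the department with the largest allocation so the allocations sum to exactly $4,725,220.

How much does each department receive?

Headcount total 399; floor area total 14,379.
Blended shares (40% headcount + 60% floor area): Warehouse 0.3169; Logistics 0.3894; Inspection 0.2937.
Proportional shares: Warehouse 1,497,417.82; Logistics 1,840,185.27; Inspection 1,387,616.90.
After rounding ($10): Warehouse $1,497,420; Logistics $1,840,190; Inspection $1,387,620. Sum = $4,725,230.
Difference $4,725,220 − $4,725,230 = −$10 applied to largest allocation (Logistics): Logistics becomes $1,840,180.

Warehouse: $1,497,420 · Logistics: $1,840,180 · Inspection: $1,387,620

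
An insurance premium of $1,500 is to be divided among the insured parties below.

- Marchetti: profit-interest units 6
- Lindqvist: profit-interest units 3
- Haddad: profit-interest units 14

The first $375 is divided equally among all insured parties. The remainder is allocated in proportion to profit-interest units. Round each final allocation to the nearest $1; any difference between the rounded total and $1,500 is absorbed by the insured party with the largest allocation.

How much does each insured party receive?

Marchetti: $418 · Lindqvist: $272 · Haddad: $810

$375 shared equally gives $125 per insured party.
Remainder $1,125 by profit-interest units (total 23): Marchetti 293.48 → $293; Lindqvist 146.74 → $147; Haddad 684.78 → $685.
Totals: Marchetti $125 + $293 = $418; Lindqvist $125 + $147 = $272; Haddad $125 + $685 = $810.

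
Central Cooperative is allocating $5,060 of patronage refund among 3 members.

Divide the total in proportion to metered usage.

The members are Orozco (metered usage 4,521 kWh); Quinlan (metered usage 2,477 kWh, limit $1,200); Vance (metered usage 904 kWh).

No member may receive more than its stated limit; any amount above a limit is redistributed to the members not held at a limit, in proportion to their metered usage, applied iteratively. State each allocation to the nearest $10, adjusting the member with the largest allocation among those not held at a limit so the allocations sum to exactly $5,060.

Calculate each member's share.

Sum of metered usage: 7,902.
Pro-rata shares before constraints: Orozco 2,894.996; Quinlan 1,586.13; Vance 578.87.
Capped: Quinlan ($1,200); residual $3,860 reallocated over remaining metered usage 5,425.
Redistributed shares: Orozco 3,216.79 → $3,220; Vance 643.21 → $640.

Orozco: $3,220 · Quinlan: $1,200 · Vance: $640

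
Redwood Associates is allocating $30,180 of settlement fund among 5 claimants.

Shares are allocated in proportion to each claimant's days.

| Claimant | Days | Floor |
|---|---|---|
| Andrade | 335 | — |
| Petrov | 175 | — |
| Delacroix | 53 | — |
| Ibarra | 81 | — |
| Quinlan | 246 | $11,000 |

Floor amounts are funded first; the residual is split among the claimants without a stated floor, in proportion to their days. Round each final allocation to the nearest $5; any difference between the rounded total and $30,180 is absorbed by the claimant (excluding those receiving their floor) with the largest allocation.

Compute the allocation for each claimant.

Guaranteed amounts: Quinlan $11,000. Remaining pool $19,180.
Remaining pool split over remaining days 644: Andrade 9,977.17 → $9,975; Petrov 5,211.96 → $5,210; Delacroix 1,578.48 → $1,580; Ibarra 2,412.39 → $2,410.
Rounding difference +$5 applied to Andrade → $9,980.

Andrade: $9,980 | Petrov: $5,210 | Delacroix: $1,580 | Ibarra: $2,410 | Quinlan: $11,000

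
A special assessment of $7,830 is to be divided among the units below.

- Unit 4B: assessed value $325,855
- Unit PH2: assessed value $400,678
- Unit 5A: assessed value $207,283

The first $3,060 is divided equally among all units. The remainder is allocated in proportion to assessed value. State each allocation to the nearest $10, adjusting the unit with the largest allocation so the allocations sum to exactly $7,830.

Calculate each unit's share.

$3,060 shared equally gives $1,020 per unit.
Remainder $4,770 by assessed value (total 933,816): Unit 4B 1,664.49 → $1,660; Unit PH2 2,046.69 → $2,050; Unit 5A 1,058.82 → $1,060.
Totals: Unit 4B $1,020 + $1,660 = $2,680; Unit PH2 $1,020 + $2,050 = $3,070; Unit 5A $1,020 + $1,060 = $2,080.

Unit 4B: $2,680 | Unit PH2: $3,070 | Unit 5A: $2,080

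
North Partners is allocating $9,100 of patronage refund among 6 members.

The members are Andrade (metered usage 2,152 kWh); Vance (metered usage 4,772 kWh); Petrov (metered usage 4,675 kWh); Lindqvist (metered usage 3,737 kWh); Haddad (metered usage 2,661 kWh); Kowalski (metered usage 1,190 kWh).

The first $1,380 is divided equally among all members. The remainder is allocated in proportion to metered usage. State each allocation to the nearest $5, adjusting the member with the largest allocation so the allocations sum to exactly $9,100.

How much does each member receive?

Andrade: $1,095 | Vance: $2,150 | Petrov: $2,110 | Lindqvist: $1,735 | Haddad: $1,300 | Kowalski: $710

Equal tier: $1,380 ÷ 6 = $230 apiece.
Remainder $7,720 by metered usage (total 19,187): Andrade 865.87 → $865; Vance 1,920.04 → $1,920; Petrov 1,881.01 → $1,880; Lindqvist 1,503.60 → $1,505; Haddad 1,070.67 → $1,070; Kowalski 478.80 → $480.
Totals: Andrade $230 + $865 = $1,095; Vance $230 + $1,920 = $2,150; Petrov $230 + $1,880 = $2,110; Lindqvist $230 + $1,505 = $1,735; Haddad $230 + $1,070 = $1,300; Kowalski $230 + $480 = $710.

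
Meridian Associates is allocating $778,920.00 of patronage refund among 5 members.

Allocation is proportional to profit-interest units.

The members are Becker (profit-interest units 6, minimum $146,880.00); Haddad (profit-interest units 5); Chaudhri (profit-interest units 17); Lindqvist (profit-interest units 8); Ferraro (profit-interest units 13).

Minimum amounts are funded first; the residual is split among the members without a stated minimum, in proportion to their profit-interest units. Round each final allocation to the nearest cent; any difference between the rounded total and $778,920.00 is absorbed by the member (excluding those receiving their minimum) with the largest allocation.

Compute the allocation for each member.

Becker: $146,880.00 · Haddad: $73,493.02 · Chaudhri: $249,876.28 · Lindqvist: $117,588.84 · Ferraro: $191,081.86

Minimums first: Becker $146,880.00. Remaining pool $632,040.00.
Remaining pool split over remaining profit-interest units 43: Haddad 73,493.0233 → $73,493.02; Chaudhri 249,876.2791 → $249,876.28; Lindqvist 117,588.8372 → $117,588.84; Ferraro 191,081.8605 → $191,081.86.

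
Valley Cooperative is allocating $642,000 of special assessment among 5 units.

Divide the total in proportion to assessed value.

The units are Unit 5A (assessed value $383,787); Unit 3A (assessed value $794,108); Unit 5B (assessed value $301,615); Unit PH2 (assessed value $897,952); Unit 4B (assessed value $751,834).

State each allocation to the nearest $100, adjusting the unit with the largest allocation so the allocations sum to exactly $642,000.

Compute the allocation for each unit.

Unit 5A: $78,700; Unit 3A: $162,900; Unit 5B: $61,900; Unit PH2: $184,300; Unit 4B: $154,200

Assessed value total: 3,129,296.
Pro-rata amounts: Unit 5A 383,787/3,129,296 × $642,000 = 78,736.96; Unit 3A 794,108/3,129,296 × $642,000 = 162,917.58; Unit 5B 301,615/3,129,296 × $642,000 = 61,878.72; Unit PH2 897,952/3,129,296 × $642,000 = 184,222.01; Unit 4B 751,834/3,129,296 × $642,000 = 154,244.73.
After rounding ($100): Unit 5A $78,700; Unit 3A $162,900; Unit 5B $61,900; Unit PH2 $184,200; Unit 4B $154,200. Sum = $641,900.
Difference $642,000 − $641,900 = +$100 applied to largest allocation (Unit PH2): Unit PH2 becomes $184,300.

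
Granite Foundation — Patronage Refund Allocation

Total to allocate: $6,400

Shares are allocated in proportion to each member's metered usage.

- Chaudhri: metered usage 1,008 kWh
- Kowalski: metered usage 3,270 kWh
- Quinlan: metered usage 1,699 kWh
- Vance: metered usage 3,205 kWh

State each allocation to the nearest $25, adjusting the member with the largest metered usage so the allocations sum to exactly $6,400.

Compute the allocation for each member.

Total metered usage = 9,182.
Raw shares: Chaudhri 1,008/9,182 × $6,400 = 702.59; Kowalski 3,270/9,182 × $6,400 = 2,279.24; Quinlan 1,699/9,182 × $6,400 = 1,184.23; Vance 3,205/9,182 × $6,400 = 2,233.94.
Rounded to nearest $25: Chaudhri $700; Kowalski $2,275; Quinlan $1,175; Vance $2,225. Sum = $6,375.
Difference $6,400 − $6,375 = +$25 applied to largest metered usage (Kowalski): Kowalski becomes $2,300.

Chaudhri: $700 · Kowalski: $2,300 · Quinlan: $1,175 · Vance: $2,225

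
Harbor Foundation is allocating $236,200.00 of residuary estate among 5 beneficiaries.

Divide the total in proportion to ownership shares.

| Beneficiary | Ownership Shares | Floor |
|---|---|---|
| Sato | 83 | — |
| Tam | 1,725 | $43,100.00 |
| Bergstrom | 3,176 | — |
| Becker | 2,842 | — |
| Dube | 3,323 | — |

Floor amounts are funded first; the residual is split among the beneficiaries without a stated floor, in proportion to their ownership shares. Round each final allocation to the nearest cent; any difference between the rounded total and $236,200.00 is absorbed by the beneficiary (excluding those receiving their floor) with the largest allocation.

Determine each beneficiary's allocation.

Minimums first: Tam $43,100.00. Residual $193,100.00.
Residual split over remaining ownership shares 9,424: Sato 1,700.6897 → $1,700.69; Bergstrom 65,076.9949 → $65,076.99; Becker 58,233.2555 → $58,233.26; Dube 68,089.0598 → $68,089.06.

Sato: $1,700.69 · Tam: $43,100.00 · Bergstrom: $65,076.99 · Becker: $58,233.26 · Dube: $68,089.06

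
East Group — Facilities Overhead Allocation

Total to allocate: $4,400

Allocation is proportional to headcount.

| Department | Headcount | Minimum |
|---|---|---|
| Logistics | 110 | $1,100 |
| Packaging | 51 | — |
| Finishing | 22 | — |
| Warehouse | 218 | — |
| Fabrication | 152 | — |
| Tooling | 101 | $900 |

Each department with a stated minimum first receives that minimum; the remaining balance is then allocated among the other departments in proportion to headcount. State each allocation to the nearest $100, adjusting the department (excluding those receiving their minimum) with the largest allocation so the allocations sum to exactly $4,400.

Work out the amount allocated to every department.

Logistics: $1,100 | Packaging: $300 | Finishing: $100 | Warehouse: $1,200 | Fabrication: $800 | Tooling: $900

Guaranteed amounts: Logistics $1,100; Tooling $900. Residual $2,400.
Residual split over remaining headcount 443: Packaging 276.30 → $300; Finishing 119.19 → $100; Warehouse 1,181.04 → $1,200; Fabrication 823.48 → $800.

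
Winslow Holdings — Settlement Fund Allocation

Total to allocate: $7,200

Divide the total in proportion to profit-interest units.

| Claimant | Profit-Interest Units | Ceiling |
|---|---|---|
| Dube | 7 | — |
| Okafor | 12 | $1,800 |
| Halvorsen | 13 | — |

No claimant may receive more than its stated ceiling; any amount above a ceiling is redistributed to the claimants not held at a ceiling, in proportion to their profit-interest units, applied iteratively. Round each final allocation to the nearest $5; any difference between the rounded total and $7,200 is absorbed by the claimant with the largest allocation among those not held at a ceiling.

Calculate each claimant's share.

Profit-interest units total: 32.
Proportional shares (ignoring caps): Dube 1,575.00; Okafor 2,700.00; Halvorsen 2,925.00.
Cap binds for Okafor ($1,800); remaining pool $5,400 reallocated over remaining profit-interest units 20.
Remaining shares: Dube 1,890.00 → $1,890; Halvorsen 3,510.00 → $3,510.

Dube: $1,890 | Okafor: $1,800 | Halvorsen: $3,510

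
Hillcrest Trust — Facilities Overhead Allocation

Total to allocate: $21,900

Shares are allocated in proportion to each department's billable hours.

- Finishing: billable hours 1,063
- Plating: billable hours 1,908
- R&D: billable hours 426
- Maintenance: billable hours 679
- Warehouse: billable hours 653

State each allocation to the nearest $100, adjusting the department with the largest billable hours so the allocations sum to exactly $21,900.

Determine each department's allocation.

Finishing: $4,900 · Plating: $8,900 · R&D: $2,000 · Maintenance: $3,100 · Warehouse: $3,000

Sum of billable hours: 1,063 + 1,908 + 426 + 679 + 653 = 4,729.
Proportional shares: Finishing 4,922.75; Plating 8,835.95; R&D 1,972.81; Maintenance 3,144.45; Warehouse 3,024.04.
At nearest $100: Finishing $4,900; Plating $8,800; R&D $2,000; Maintenance $3,100; Warehouse $3,000. Sum = $21,800.
Difference $21,900 − $21,800 = +$100 applied to largest billable hours (Plating): Plating becomes $8,900.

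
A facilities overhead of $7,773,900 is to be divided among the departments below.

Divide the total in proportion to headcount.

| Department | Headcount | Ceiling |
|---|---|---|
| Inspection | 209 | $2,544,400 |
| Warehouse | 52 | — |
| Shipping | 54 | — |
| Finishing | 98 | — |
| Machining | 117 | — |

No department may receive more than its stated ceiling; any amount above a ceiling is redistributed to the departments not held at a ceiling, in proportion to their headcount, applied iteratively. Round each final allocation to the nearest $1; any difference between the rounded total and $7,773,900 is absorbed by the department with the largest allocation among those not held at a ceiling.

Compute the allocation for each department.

Total headcount = 530.
Unconstrained shares: Inspection 3,065,556.79; Warehouse 762,722.26; Shipping 792,057.74; Finishing 1,437,438.11; Machining 1,716,125.09.
Cap binds for Inspection ($2,544,400); remaining pool $5,229,500 reallocated over remaining headcount 321.
Remaining shares: Warehouse 847,146.42 → $847,146; Shipping 879,728.97 → $879,729; Finishing 1,596,545.17 → $1,596,545; Machining 1,906,079.44 → $1,906,079.
Rounding difference +$1 applied to Machining → $1,906,080.

Inspection: $2,544,400 · Warehouse: $847,146 · Shipping: $879,729 · Finishing: $1,596,545 · Machining: $1,906,080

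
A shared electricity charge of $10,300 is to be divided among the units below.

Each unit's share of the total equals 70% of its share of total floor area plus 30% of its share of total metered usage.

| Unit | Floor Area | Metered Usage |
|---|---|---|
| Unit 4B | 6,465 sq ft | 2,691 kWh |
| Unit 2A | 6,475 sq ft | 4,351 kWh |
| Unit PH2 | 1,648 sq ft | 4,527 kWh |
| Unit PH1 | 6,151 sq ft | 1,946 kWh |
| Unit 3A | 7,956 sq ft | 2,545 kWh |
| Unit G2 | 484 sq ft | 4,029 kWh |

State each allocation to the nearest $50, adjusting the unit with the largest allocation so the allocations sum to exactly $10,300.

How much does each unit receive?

Totals — floor area 29,179, metered usage 20,089.
Blended shares (70% floor area + 30% metered usage): Unit 4B 0.1953; Unit 2A 0.2203; Unit PH2 0.1071; Unit PH1 0.1766; Unit 3A 0.2289; Unit G2 0.0718.
Pro-rata amounts: Unit 4B 2,011.39; Unit 2A 2,269.19; Unit PH2 1,103.54; Unit PH1 1,819.21; Unit 3A 2,357.35; Unit G2 739.32.
After rounding ($50): Unit 4B $2,000; Unit 2A $2,250; Unit PH2 $1,100; Unit PH1 $1,800; Unit 3A $2,350; Unit G2 $750. Sum = $10,250.
Difference $10,300 − $10,250 = +$50 applied to largest allocation (Unit 3A): Unit 3A becomes $2,400.

Unit 4B: $2,000 · Unit 2A: $2,250 · Unit PH2: $1,100 · Unit PH1: $1,800 · Unit 3A: $2,400 · Unit G2: $750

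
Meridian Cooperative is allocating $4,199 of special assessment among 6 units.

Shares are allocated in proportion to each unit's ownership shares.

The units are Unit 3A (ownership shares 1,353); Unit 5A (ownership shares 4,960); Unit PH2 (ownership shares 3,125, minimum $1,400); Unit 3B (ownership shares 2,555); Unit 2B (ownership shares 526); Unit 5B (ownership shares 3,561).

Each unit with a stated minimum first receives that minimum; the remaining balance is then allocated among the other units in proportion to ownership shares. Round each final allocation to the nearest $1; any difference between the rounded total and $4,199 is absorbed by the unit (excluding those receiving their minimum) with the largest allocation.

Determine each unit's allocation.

Unit 3A: $292; Unit 5A: $1,072; Unit PH2: $1,400; Unit 3B: $552; Unit 2B: $114; Unit 5B: $769

Guaranteed amounts: Unit PH2 $1,400. Balance $2,799.
Balance split over remaining ownership shares 12,955: Unit 3A 292.32 → $292; Unit 5A 1,071.64 → $1,072; Unit 3B 552.02 → $552; Unit 2B 113.65 → $114; Unit 5B 769.37 → $769.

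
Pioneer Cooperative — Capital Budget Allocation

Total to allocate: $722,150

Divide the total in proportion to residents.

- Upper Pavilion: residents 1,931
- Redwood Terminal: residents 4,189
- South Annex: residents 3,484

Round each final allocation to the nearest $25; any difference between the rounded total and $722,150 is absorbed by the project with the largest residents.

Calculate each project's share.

Upper Pavilion: $145,200 | Redwood Terminal: $314,975 | South Annex: $261,975

Sum of residents: 1,931 + 4,189 + 3,484 = 9,604.
Pro-rata amounts: Upper Pavilion 145,196.96; Redwood Terminal 314,981.92; South Annex 261,971.12.
At nearest $25: Upper Pavilion $145,200; Redwood Terminal $314,975; South Annex $261,975. Sum = $722,150.
Sum already equals the total — no adjustment.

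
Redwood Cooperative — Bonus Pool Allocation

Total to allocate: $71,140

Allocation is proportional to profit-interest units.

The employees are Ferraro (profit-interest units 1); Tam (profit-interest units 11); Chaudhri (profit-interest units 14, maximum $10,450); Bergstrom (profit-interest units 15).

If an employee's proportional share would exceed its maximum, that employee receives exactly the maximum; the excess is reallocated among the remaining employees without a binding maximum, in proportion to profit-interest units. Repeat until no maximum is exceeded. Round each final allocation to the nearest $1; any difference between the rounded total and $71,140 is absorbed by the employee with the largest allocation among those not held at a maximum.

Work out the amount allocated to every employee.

Total profit-interest units = 41.
Proportional shares (ignoring caps): Ferraro 1,735.12; Tam 19,086.34; Chaudhri 24,291.71; Bergstrom 26,026.83.
Held at cap: Chaudhri ($10,450); balance $60,690 reallocated over remaining profit-interest units 27.
Redistributed shares: Ferraro 2,247.78 → $2,248; Tam 24,725.56 → $24,726; Bergstrom 33,716.67 → $33,717.
Rounding difference −$1 applied to Bergstrom → $33,716.

Ferraro: $2,248 · Tam: $24,726 · Chaudhri: $10,450 · Bergstrom: $33,716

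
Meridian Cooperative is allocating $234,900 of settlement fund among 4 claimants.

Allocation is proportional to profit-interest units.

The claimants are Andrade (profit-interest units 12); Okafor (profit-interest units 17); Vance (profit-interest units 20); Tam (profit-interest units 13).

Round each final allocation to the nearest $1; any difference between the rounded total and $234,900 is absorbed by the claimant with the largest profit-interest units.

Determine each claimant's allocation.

Combined profit-interest units = 12 + 17 + 20 + 13 = 62.
Proportional shares: Andrade 45,464.52; Okafor 64,408.06; Vance 75,774.19; Tam 49,253.23.
Rounded to nearest $1: Andrade $45,465; Okafor $64,408; Vance $75,774; Tam $49,253. Sum = $234,900.
No rounding difference to absorb.

Andrade: $45,465 · Okafor: $64,408 · Vance: $75,774 · Tam: $49,253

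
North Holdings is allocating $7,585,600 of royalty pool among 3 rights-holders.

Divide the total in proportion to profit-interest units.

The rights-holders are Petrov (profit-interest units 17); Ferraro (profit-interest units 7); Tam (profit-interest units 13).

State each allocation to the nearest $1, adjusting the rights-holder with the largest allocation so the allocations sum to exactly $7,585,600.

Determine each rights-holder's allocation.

Sum of profit-interest units: 37.
Raw shares: Petrov 17/37 × $7,585,600 = 3,485,275.68; Ferraro 7/37 × $7,585,600 = 1,435,113.51; Tam 13/37 × $7,585,600 = 2,665,210.81.
After rounding ($1): Petrov $3,485,276; Ferraro $1,435,114; Tam $2,665,211. Sum = $7,585,601.
Difference $7,585,600 − $7,585,601 = −$1 applied to largest allocation (Petrov): Petrov becomes $3,485,275.

Petrov: $3,485,275; Ferraro: $1,435,114; Tam: $2,665,211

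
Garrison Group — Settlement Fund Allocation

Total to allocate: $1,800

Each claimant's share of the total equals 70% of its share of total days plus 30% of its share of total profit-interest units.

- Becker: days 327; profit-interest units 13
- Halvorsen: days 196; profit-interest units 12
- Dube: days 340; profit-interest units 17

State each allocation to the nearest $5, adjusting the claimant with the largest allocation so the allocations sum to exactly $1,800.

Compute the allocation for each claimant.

Becker: $645; Halvorsen: $440; Dube: $715

Days total 863; profit-interest units total 42.
Combined weights (70% days + 30% profit-interest units): Becker 0.3581; Halvorsen 0.2447; Dube 0.3972.
Pro-rata amounts: Becker 644.57; Halvorsen 440.45; Dube 714.98.
After rounding ($5): Becker $645; Halvorsen $440; Dube $715. Sum = $1,800.
Sum already equals the total — no adjustment.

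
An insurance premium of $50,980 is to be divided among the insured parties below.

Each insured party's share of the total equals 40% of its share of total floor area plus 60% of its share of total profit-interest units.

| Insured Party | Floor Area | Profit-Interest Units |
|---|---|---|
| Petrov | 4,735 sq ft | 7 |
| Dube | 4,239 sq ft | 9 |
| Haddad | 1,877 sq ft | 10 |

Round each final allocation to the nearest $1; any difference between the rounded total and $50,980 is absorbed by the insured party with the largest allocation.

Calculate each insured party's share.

Floor area total 10,851; profit-interest units total 26.
Composite weights (40% floor area + 60% profit-interest units): Petrov 0.3361; Dube 0.3640; Haddad 0.3000.
Pro-rata amounts: Petrov 17,133.59; Dube 18,554.40; Haddad 15,292.01.
After rounding ($1): Petrov $17,134; Dube $18,554; Haddad $15,292. Sum = $50,980.
Sum already equals the total — no adjustment.

Petrov: $17,134; Dube: $18,554; Haddad: $15,292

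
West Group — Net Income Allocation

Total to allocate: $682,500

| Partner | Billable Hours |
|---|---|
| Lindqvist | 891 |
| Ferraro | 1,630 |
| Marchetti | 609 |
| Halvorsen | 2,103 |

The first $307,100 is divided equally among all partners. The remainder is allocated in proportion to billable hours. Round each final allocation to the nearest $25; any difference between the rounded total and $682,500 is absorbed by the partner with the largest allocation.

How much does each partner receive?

Lindqvist: $140,700; Ferraro: $193,700; Marchetti: $120,475; Halvorsen: $227,625

Equal tier: $307,100 ÷ 4 = $76,775 apiece.
Remainder $375,400 by billable hours (total 5,233): Lindqvist 63,917.71 → $63,925; Ferraro 116,931.40 → $116,925; Marchetti 43,687.87 → $43,700; Halvorsen 150,863.02 → $150,875.
Rounding difference −$25 on remainder applied to Halvorsen.
Totals: Lindqvist $76,775 + $63,925 = $140,700; Ferraro $76,775 + $116,925 = $193,700; Marchetti $76,775 + $43,700 = $120,475; Halvorsen $76,775 + $150,850 = $227,625.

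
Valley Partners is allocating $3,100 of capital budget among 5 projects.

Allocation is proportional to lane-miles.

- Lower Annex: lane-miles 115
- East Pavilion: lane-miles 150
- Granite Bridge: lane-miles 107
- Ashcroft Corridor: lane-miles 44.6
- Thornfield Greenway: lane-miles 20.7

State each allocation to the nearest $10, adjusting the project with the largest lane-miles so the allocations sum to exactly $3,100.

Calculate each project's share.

Lane-miles total: 437.3.
Pro-rata amounts: Lower Annex 115/437.3 × $3,100 = 815.23; East Pavilion 150/437.3 × $3,100 = 1,063.34; Granite Bridge 107/437.3 × $3,100 = 758.52; Ashcroft Corridor 44.6/437.3 × $3,100 = 316.17; Thornfield Greenway 20.7/437.3 × $3,100 = 146.74.
At nearest $10: Lower Annex $820; East Pavilion $1,060; Granite Bridge $760; Ashcroft Corridor $320; Thornfield Greenway $150. Sum = $3,110.
Difference $3,100 − $3,110 = −$10 applied to largest lane-miles (East Pavilion): East Pavilion becomes $1,050.

Lower Annex: $820 · East Pavilion: $1,050 · Granite Bridge: $760 · Ashcroft Corridor: $320 · Thornfield Greenway: $150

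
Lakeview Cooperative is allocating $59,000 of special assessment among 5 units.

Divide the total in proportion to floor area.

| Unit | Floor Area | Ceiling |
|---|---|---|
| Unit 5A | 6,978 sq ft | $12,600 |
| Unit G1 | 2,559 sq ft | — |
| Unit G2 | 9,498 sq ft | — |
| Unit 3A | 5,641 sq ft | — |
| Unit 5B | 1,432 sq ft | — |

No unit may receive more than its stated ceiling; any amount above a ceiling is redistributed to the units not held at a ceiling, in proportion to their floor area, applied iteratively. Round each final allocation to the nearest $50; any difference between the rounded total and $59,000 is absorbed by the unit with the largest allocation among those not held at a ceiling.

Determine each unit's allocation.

Combined floor area = 26,108.
Unconstrained shares: Unit 5A 15,769.19; Unit G1 5,782.94; Unit G2 21,464.00; Unit 3A 12,747.78; Unit 5B 3,236.10.
Cap binds for Unit 5A ($12,600); residual $46,400 reallocated over remaining floor area 19,130.
Shares after redistribution: Unit G1 6,206.88 → $6,200; Unit G2 23,037.49 → $23,050; Unit 3A 13,682.30 → $13,700; Unit 5B 3,473.33 → $3,450.

Unit 5A: $12,600; Unit G1: $6,200; Unit G2: $23,050; Unit 3A: $13,700; Unit 5B: $3,450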